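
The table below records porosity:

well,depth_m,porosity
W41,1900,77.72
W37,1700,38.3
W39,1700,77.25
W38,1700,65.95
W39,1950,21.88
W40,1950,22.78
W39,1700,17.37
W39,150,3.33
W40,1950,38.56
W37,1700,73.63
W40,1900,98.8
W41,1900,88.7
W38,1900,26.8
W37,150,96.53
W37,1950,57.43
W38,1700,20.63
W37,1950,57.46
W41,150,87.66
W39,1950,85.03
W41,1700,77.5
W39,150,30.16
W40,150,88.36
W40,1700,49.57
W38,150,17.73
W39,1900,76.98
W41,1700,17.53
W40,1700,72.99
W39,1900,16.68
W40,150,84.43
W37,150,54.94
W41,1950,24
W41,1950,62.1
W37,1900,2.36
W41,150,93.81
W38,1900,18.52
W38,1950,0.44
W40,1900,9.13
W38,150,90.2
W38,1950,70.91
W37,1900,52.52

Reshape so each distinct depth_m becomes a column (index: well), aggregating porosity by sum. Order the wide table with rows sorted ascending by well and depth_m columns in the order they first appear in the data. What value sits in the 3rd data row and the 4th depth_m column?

With rows sorted ascending by well, row 3 is well=W39. depth_m columns in first-appearance order: 1900, 1700, 1950, 150; column 4 is 150.
Long rows with well=W39, depth_m=150: 3.33 + 30.16 = 33.49.

33.49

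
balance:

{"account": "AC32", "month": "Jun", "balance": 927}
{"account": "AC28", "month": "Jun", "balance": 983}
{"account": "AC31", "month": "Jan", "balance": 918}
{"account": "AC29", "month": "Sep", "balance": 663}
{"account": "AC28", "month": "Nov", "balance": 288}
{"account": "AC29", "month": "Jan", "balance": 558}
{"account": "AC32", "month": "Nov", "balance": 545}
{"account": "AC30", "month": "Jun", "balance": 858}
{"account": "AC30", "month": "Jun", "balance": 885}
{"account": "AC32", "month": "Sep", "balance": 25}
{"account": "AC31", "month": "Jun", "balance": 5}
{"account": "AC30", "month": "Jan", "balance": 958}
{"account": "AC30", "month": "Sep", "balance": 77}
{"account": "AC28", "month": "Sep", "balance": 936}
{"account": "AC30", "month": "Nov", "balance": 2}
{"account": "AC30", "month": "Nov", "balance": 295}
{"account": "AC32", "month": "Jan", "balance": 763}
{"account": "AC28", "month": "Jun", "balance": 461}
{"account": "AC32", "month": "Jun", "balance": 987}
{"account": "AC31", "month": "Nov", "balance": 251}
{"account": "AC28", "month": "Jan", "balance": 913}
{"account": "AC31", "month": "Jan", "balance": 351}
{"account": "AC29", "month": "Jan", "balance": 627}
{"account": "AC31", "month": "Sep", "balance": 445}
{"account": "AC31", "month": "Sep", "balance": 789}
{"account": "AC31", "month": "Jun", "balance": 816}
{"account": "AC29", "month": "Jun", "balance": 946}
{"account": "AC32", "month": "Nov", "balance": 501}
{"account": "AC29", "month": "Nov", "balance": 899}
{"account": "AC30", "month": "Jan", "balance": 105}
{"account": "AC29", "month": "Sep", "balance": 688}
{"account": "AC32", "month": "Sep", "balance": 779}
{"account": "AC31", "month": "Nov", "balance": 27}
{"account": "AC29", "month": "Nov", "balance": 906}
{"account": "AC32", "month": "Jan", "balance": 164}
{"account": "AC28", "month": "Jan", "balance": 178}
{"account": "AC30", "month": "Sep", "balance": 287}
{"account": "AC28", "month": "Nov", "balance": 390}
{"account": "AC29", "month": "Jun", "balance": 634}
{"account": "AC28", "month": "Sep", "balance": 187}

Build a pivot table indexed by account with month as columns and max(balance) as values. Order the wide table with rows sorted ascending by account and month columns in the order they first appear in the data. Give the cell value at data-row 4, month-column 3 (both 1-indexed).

With rows sorted ascending by account, row 4 is account=AC31. month columns in first-appearance order: Jun, Jan, Sep, Nov; column 3 is Sep.
Long rows with account=AC31, month=Sep: max(445, 789) = 789.

789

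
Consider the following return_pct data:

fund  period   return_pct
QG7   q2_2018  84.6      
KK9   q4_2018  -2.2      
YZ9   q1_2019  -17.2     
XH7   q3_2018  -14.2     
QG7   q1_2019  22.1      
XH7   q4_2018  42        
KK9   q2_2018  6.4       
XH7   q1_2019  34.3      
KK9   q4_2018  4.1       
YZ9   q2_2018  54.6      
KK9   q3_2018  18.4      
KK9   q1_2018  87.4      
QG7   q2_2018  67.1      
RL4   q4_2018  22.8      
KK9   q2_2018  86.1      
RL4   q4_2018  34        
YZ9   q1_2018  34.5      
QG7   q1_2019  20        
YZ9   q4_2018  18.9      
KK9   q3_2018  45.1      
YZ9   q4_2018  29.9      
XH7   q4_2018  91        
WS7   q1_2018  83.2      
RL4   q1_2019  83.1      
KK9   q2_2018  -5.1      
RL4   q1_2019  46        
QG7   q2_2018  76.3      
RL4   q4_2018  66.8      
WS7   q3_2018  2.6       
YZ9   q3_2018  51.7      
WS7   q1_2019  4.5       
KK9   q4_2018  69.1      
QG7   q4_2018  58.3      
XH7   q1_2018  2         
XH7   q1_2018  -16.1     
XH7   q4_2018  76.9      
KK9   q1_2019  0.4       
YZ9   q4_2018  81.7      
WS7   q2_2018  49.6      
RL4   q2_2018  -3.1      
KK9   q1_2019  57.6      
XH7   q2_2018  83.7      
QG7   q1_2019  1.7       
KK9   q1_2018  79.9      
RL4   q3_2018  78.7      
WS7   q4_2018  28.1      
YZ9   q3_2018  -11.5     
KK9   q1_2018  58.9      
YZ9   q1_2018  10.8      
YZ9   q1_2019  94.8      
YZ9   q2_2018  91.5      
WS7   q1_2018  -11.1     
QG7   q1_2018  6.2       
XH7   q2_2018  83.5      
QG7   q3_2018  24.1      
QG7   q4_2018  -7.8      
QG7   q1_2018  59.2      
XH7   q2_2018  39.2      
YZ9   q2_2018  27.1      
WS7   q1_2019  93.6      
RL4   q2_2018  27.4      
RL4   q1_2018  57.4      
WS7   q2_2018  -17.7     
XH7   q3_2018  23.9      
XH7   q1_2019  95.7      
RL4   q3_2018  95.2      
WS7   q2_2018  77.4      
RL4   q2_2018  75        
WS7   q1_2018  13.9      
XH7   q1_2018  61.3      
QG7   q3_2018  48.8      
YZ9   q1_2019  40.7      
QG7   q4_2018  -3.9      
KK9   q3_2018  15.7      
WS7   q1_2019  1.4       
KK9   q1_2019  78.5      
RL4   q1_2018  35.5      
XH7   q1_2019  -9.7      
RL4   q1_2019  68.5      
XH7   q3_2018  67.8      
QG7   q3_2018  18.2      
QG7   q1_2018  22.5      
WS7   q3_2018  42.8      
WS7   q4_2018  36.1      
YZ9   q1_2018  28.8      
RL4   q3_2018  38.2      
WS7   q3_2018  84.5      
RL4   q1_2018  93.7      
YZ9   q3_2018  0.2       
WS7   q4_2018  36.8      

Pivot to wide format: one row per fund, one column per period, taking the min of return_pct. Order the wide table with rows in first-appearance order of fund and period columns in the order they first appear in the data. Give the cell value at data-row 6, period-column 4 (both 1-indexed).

2.6

With rows in first-appearance order of fund, row 6 is fund=WS7. period columns in first-appearance order: q2_2018, q4_2018, q1_2019, q3_2018, q1_2018; column 4 is q3_2018.
Long rows with fund=WS7, period=q3_2018: min(2.6, 42.8, 84.5) = 2.6.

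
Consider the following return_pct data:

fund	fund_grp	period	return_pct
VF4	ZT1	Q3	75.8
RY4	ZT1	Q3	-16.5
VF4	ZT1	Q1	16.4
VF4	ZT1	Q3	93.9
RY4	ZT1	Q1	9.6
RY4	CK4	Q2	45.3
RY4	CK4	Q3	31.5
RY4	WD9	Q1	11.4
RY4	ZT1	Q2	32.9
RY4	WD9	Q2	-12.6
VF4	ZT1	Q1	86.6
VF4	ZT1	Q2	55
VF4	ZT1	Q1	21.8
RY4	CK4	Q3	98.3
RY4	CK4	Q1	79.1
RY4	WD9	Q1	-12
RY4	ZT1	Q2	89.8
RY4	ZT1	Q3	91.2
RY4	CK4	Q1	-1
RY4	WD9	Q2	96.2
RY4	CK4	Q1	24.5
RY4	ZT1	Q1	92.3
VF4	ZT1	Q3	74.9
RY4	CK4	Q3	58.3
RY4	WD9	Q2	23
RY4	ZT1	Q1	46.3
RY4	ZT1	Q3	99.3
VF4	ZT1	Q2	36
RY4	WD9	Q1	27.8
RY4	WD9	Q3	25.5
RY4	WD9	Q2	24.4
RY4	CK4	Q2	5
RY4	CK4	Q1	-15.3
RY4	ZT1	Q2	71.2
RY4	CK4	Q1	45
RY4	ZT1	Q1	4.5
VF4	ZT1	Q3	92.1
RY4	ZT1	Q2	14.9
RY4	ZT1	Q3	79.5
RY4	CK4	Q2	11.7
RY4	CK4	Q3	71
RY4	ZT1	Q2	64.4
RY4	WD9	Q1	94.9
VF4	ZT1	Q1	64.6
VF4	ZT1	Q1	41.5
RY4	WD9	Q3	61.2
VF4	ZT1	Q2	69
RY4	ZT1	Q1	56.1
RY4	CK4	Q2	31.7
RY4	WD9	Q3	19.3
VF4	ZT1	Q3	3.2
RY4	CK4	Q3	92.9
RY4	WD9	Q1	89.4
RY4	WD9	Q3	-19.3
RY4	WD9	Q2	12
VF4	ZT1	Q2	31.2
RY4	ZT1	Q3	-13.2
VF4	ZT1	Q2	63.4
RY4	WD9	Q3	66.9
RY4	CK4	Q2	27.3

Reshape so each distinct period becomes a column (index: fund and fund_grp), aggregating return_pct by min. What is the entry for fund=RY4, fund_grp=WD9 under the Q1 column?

Rows with fund=RY4, fund_grp=WD9 and period=Q1: return_pct values are 11.4, -12, 27.8, 94.9, 89.4.
min(11.4, -12, 27.8, 94.9, 89.4) = -12.

-12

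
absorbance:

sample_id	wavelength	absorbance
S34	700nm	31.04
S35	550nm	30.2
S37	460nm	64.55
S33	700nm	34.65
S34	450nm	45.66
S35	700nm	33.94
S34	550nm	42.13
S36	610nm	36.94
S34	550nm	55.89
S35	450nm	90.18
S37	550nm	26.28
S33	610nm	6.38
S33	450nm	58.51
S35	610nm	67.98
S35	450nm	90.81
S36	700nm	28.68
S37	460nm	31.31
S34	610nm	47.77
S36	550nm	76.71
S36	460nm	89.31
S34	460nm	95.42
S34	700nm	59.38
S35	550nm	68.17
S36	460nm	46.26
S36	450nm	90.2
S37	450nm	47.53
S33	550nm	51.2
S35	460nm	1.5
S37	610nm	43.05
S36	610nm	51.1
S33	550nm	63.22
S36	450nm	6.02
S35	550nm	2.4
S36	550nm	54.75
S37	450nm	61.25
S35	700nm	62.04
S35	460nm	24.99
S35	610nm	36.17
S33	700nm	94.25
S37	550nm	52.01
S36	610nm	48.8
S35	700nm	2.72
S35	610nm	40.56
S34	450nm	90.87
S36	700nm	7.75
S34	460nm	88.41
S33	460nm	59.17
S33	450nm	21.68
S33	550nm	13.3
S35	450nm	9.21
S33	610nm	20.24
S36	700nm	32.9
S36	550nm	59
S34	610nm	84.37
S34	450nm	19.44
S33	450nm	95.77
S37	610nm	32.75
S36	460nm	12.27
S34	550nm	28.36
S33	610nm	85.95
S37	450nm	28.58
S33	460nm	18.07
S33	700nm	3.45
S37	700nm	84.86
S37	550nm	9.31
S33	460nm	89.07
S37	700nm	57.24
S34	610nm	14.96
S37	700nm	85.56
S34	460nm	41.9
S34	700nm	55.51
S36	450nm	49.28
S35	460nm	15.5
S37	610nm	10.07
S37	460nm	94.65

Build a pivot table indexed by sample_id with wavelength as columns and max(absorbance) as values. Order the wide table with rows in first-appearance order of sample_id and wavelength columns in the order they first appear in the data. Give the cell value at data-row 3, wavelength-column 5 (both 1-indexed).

43.05

With rows in first-appearance order of sample_id, row 3 is sample_id=S37. wavelength columns in first-appearance order: 700nm, 550nm, 460nm, 450nm, 610nm; column 5 is 610nm.
Long rows with sample_id=S37, wavelength=610nm: max(43.05, 32.75, 10.07) = 43.05.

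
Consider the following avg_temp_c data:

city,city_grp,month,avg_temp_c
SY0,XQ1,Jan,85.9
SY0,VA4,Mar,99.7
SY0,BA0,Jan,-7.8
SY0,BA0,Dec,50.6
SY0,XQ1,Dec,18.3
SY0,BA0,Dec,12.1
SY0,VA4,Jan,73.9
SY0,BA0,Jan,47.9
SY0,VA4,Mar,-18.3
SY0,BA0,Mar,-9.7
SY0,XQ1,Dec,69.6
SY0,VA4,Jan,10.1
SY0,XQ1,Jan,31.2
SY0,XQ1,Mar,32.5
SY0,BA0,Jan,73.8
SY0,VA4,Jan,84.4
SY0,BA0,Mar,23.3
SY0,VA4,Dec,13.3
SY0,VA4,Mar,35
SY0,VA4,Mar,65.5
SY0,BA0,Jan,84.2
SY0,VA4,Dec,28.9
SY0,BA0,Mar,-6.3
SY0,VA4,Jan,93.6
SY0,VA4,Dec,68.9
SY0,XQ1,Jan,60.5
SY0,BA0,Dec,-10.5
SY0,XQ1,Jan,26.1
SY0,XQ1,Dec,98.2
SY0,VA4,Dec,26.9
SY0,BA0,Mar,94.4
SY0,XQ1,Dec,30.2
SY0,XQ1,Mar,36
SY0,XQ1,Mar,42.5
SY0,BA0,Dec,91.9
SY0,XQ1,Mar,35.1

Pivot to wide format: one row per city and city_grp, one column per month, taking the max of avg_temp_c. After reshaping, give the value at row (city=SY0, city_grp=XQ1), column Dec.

Rows with city=SY0, city_grp=XQ1 and month=Dec: avg_temp_c values are 18.3, 69.6, 98.2, 30.2.
max(18.3, 69.6, 98.2, 30.2) = 98.2.

98.2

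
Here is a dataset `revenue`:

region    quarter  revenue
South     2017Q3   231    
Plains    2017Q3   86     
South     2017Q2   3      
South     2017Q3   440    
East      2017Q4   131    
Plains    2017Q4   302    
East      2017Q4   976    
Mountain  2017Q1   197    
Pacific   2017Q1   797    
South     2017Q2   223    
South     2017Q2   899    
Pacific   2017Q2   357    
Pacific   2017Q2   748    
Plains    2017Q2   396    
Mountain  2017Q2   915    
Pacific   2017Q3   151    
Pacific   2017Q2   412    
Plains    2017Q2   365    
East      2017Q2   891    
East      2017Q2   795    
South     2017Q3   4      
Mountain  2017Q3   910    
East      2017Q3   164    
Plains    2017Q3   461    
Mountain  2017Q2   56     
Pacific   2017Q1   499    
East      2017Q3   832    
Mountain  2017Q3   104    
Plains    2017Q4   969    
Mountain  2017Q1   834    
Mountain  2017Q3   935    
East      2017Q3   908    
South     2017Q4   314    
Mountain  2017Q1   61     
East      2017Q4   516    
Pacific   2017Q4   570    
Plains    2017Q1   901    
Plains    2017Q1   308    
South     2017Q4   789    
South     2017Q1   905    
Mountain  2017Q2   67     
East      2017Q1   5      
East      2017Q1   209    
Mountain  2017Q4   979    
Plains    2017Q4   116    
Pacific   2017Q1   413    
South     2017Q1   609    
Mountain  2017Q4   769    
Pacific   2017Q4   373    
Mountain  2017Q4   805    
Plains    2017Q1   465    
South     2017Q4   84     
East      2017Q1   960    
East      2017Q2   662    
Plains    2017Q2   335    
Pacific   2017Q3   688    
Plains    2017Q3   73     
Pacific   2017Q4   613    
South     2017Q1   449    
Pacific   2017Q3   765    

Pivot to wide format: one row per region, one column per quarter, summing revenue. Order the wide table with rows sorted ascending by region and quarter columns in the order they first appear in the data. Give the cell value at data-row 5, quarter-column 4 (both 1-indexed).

With rows sorted ascending by region, row 5 is region=South. quarter columns in first-appearance order: 2017Q3, 2017Q2, 2017Q4, 2017Q1; column 4 is 2017Q1.
Long rows with region=South, quarter=2017Q1: 905 + 609 + 449 = 1963.

1963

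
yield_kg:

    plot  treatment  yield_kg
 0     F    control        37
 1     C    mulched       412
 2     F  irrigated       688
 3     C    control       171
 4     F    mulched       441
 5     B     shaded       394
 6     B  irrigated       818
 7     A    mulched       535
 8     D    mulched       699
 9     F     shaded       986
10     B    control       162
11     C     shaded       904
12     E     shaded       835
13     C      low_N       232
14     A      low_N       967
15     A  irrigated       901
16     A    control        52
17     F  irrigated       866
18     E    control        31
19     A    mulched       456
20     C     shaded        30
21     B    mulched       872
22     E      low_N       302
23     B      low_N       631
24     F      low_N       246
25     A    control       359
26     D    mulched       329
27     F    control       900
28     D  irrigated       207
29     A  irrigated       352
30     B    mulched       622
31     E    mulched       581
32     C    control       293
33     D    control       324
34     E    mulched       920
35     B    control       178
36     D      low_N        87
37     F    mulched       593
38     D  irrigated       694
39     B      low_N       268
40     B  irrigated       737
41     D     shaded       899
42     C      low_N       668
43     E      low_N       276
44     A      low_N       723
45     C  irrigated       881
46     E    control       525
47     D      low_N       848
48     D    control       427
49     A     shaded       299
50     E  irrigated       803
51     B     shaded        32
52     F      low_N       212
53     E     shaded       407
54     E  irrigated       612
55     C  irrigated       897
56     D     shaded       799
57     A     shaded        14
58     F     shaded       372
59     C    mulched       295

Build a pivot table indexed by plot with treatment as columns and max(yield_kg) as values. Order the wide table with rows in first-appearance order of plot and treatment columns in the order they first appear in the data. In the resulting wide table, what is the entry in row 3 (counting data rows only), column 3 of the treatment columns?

With rows in first-appearance order of plot, row 3 is plot=B. treatment columns in first-appearance order: control, mulched, irrigated, shaded, low_N; column 3 is irrigated.
Long rows with plot=B, treatment=irrigated: max(818, 737) = 818.

818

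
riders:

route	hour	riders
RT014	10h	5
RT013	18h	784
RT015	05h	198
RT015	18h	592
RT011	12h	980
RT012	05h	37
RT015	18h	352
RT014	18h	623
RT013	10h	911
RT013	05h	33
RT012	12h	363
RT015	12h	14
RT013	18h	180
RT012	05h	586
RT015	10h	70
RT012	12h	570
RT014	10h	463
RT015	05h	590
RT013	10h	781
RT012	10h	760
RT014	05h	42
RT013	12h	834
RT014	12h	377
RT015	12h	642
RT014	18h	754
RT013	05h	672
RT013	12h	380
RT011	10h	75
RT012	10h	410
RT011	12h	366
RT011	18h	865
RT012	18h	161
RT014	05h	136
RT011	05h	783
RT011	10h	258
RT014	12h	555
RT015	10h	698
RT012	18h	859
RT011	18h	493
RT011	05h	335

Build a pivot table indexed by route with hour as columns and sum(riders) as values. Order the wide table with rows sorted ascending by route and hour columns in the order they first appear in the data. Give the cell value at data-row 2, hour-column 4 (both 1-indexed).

With rows sorted ascending by route, row 2 is route=RT012. hour columns in first-appearance order: 10h, 18h, 05h, 12h; column 4 is 12h.
Long rows with route=RT012, hour=12h: 363 + 570 = 933.

933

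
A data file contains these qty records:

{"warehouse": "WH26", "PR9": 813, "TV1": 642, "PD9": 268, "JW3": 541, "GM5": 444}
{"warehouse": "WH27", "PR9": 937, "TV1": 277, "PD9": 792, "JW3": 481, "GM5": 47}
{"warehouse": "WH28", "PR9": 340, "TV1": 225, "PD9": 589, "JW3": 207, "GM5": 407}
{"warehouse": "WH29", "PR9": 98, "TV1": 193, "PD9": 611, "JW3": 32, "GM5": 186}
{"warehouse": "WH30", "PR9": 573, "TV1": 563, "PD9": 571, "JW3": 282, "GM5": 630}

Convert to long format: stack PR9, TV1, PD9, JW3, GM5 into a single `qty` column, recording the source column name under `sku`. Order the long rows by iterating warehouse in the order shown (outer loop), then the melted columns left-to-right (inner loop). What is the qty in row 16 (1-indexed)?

25 rows total (5 × 5). Row 16: index ⌊(16-1)/5⌋ = 3 into warehouse → WH29; (16-1) mod 5 = 0 into the melted columns → PR9.
So row 16 is (WH29, PR9, 98); qty = 98.

98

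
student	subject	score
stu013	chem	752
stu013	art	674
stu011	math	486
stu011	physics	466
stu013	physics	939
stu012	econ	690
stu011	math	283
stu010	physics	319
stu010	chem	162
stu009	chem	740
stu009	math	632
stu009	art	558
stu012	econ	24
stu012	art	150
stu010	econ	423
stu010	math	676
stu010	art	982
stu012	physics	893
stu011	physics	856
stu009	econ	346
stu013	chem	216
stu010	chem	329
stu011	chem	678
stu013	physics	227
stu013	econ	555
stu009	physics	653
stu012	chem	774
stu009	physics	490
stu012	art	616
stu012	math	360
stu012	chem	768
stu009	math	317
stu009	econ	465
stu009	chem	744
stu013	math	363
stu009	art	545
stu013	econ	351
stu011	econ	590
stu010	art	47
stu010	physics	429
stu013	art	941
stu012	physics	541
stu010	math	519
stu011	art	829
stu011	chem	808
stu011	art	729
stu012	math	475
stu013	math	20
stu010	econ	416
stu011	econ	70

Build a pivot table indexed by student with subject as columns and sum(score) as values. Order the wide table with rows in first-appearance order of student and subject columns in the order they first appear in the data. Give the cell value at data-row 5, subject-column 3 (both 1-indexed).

949

With rows in first-appearance order of student, row 5 is student=stu009. subject columns in first-appearance order: chem, art, math, physics, econ; column 3 is math.
Long rows with student=stu009, subject=math: 632 + 317 = 949.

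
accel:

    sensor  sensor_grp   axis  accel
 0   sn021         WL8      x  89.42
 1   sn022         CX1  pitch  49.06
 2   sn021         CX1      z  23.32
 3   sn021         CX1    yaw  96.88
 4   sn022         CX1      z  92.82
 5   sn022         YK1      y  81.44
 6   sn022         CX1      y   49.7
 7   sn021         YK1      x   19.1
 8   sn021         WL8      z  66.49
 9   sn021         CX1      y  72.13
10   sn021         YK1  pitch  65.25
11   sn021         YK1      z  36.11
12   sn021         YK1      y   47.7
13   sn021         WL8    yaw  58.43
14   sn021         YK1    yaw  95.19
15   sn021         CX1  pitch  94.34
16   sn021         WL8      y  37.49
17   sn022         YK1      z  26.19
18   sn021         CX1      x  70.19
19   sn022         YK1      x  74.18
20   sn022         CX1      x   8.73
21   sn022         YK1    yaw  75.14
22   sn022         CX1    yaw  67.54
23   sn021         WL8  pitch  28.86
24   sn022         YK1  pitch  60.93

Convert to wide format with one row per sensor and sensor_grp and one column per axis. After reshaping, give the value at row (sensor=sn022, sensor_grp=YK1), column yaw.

Wide layout: rows indexed by sensor and sensor_grp, columns are the 5 distinct axis values (x, pitch, z, yaw, y).
Cell (sensor=sn022, sensor_grp=YK1, axis=yaw) draws from the long row where sensor=sn022, sensor_grp=YK1 and axis=yaw, which has accel=75.14.

75.14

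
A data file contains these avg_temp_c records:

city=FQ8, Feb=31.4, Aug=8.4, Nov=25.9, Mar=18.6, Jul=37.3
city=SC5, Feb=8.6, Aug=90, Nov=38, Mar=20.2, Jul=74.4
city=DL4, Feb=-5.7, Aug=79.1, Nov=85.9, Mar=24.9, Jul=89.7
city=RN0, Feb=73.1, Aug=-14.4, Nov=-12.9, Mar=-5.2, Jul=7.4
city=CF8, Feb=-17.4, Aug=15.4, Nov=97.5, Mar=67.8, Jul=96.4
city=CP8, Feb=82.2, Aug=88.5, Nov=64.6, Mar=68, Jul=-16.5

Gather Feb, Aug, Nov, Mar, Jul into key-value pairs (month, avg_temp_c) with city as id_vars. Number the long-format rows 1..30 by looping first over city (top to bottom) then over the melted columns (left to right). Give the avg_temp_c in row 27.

30 rows total (6 × 5). Row 27: index ⌊(27-1)/5⌋ = 5 into city → CP8; (27-1) mod 5 = 1 into the melted columns → Aug.
So row 27 is (CP8, Aug, 88.5); avg_temp_c = 88.5.

88.5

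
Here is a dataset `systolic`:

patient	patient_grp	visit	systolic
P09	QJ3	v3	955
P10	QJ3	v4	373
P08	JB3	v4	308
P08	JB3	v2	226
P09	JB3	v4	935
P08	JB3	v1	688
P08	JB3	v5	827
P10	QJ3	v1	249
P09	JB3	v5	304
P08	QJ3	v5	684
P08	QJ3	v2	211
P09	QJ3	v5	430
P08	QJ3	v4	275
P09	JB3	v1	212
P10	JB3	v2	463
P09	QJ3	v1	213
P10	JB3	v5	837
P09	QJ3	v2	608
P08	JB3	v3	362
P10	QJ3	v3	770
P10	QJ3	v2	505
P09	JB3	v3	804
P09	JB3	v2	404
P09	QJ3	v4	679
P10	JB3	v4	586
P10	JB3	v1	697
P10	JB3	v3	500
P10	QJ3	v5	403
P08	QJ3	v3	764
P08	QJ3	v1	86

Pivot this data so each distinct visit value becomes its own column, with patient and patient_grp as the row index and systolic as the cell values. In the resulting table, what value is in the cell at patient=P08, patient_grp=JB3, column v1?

688

Wide layout: rows indexed by patient and patient_grp, columns are the 5 distinct visit values (v3, v4, v2, v1, v5).
Cell (patient=P08, patient_grp=JB3, visit=v1) draws from the long row where patient=P08, patient_grp=JB3 and visit=v1, which has systolic=688.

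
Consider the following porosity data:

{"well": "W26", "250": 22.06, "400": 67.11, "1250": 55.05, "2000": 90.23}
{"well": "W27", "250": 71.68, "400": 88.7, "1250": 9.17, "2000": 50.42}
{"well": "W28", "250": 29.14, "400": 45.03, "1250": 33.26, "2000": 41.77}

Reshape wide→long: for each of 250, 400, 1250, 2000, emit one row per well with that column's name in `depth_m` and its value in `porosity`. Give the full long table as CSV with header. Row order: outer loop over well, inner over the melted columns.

Each (well, column) pair becomes one row: 3 × 4 = 12 rows.
For example, (W26, 250) → porosity=22.06.

well,depth_m,porosity
W26,250,22.06
W26,400,67.11
W26,1250,55.05
W26,2000,90.23
W27,250,71.68
W27,400,88.7
W27,1250,9.17
W27,2000,50.42
W28,250,29.14
W28,400,45.03
W28,1250,33.26
W28,2000,41.77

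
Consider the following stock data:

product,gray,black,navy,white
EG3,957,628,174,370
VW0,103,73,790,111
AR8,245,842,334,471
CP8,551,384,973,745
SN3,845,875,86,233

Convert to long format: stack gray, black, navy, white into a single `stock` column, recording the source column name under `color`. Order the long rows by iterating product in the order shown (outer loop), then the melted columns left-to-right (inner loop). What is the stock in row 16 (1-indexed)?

20 rows total (5 × 4). Row 16: index ⌊(16-1)/4⌋ = 3 into product → CP8; (16-1) mod 4 = 3 into the melted columns → white.
So row 16 is (CP8, white, 745); stock = 745.

745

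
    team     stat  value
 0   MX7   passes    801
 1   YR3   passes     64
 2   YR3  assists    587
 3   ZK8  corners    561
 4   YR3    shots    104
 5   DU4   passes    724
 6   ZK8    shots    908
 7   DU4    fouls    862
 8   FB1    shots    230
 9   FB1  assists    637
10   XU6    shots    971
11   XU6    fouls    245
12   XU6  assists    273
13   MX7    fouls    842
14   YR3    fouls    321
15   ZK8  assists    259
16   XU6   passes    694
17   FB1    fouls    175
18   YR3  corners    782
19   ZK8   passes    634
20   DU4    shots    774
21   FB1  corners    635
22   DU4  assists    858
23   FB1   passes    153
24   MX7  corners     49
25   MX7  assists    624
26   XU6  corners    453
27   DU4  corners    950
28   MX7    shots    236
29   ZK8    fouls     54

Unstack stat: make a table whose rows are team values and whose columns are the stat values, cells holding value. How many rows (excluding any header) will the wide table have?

6 distinct team values → 6 rows.

6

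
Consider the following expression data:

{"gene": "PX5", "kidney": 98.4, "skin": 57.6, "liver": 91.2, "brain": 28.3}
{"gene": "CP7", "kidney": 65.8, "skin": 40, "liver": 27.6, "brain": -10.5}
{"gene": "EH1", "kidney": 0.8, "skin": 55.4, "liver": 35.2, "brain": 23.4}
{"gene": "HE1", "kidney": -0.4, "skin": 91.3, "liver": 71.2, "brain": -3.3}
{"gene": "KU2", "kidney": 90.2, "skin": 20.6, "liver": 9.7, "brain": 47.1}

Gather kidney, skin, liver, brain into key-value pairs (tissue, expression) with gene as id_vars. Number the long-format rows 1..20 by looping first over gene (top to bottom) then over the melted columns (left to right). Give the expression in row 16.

20 rows total (5 × 4). Row 16: index ⌊(16-1)/4⌋ = 3 into gene → HE1; (16-1) mod 4 = 3 into the melted columns → brain.
So row 16 is (HE1, brain, -3.3); expression = -3.3.

-3.3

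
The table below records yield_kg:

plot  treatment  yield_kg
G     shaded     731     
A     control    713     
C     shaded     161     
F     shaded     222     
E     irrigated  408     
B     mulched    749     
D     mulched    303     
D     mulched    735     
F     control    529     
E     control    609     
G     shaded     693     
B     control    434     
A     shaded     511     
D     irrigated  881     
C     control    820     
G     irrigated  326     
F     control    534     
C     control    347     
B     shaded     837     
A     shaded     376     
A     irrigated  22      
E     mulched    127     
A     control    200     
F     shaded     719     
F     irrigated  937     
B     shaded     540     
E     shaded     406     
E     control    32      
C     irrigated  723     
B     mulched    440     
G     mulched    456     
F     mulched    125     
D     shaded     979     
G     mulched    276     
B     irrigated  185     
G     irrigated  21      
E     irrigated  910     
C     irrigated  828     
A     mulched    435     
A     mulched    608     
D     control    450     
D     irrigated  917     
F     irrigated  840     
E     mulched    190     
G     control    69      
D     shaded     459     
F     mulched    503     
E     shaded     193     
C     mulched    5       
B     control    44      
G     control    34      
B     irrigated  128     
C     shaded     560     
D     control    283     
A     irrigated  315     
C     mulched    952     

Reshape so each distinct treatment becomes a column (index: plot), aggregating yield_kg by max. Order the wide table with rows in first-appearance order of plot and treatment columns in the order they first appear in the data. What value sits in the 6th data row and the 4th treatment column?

With rows in first-appearance order of plot, row 6 is plot=B. treatment columns in first-appearance order: shaded, control, irrigated, mulched; column 4 is mulched.
Long rows with plot=B, treatment=mulched: max(749, 440) = 749.

749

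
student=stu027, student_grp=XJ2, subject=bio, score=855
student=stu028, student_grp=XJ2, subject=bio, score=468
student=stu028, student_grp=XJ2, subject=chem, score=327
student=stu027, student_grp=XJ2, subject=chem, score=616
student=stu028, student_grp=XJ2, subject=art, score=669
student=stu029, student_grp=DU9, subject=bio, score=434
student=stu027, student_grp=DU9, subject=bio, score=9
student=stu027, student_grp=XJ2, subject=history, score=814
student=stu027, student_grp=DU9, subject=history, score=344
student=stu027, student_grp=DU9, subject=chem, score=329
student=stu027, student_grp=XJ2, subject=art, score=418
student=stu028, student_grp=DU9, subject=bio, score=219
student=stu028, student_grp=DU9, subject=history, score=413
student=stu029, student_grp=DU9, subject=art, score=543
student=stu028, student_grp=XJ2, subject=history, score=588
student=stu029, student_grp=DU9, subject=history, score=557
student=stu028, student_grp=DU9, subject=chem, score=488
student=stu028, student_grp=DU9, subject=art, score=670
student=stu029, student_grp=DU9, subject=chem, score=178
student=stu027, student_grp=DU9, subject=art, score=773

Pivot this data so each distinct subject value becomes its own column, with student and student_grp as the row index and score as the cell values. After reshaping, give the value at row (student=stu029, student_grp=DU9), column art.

Wide layout: rows indexed by student and student_grp, columns are the 4 distinct subject values (bio, chem, art, history).
Cell (student=stu029, student_grp=DU9, subject=art) draws from the long row where student=stu029, student_grp=DU9 and subject=art, which has score=543.

543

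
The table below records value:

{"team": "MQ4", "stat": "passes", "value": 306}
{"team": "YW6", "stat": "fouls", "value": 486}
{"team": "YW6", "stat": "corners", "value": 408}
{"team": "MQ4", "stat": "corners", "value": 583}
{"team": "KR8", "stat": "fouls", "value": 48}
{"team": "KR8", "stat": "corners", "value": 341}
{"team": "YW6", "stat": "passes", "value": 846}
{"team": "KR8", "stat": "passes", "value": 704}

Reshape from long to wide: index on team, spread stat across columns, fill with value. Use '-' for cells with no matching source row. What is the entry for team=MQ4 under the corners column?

The long row with team=MQ4, stat=corners has value=583.

583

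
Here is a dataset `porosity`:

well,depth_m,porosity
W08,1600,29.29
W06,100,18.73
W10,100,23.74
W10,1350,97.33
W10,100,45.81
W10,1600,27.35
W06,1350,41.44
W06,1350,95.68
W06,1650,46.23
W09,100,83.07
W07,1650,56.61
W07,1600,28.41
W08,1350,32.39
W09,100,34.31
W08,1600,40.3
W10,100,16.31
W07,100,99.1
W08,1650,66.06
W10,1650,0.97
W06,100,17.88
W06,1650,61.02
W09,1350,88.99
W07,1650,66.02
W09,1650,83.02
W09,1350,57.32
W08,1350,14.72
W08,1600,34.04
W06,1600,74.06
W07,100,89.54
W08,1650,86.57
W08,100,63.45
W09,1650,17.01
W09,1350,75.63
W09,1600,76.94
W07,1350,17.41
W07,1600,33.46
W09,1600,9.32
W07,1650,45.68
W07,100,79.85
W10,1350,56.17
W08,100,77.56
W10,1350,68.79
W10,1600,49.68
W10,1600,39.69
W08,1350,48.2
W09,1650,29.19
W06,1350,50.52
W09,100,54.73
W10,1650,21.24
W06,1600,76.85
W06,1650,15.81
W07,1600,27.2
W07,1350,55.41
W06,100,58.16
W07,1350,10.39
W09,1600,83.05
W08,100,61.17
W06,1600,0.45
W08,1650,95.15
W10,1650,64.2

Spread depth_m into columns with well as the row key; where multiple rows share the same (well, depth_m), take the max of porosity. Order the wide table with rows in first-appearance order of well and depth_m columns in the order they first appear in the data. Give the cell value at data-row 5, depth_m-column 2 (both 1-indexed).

With rows in first-appearance order of well, row 5 is well=W07. depth_m columns in first-appearance order: 1600, 100, 1350, 1650; column 2 is 100.
Long rows with well=W07, depth_m=100: max(99.1, 89.54, 79.85) = 99.1.

99.1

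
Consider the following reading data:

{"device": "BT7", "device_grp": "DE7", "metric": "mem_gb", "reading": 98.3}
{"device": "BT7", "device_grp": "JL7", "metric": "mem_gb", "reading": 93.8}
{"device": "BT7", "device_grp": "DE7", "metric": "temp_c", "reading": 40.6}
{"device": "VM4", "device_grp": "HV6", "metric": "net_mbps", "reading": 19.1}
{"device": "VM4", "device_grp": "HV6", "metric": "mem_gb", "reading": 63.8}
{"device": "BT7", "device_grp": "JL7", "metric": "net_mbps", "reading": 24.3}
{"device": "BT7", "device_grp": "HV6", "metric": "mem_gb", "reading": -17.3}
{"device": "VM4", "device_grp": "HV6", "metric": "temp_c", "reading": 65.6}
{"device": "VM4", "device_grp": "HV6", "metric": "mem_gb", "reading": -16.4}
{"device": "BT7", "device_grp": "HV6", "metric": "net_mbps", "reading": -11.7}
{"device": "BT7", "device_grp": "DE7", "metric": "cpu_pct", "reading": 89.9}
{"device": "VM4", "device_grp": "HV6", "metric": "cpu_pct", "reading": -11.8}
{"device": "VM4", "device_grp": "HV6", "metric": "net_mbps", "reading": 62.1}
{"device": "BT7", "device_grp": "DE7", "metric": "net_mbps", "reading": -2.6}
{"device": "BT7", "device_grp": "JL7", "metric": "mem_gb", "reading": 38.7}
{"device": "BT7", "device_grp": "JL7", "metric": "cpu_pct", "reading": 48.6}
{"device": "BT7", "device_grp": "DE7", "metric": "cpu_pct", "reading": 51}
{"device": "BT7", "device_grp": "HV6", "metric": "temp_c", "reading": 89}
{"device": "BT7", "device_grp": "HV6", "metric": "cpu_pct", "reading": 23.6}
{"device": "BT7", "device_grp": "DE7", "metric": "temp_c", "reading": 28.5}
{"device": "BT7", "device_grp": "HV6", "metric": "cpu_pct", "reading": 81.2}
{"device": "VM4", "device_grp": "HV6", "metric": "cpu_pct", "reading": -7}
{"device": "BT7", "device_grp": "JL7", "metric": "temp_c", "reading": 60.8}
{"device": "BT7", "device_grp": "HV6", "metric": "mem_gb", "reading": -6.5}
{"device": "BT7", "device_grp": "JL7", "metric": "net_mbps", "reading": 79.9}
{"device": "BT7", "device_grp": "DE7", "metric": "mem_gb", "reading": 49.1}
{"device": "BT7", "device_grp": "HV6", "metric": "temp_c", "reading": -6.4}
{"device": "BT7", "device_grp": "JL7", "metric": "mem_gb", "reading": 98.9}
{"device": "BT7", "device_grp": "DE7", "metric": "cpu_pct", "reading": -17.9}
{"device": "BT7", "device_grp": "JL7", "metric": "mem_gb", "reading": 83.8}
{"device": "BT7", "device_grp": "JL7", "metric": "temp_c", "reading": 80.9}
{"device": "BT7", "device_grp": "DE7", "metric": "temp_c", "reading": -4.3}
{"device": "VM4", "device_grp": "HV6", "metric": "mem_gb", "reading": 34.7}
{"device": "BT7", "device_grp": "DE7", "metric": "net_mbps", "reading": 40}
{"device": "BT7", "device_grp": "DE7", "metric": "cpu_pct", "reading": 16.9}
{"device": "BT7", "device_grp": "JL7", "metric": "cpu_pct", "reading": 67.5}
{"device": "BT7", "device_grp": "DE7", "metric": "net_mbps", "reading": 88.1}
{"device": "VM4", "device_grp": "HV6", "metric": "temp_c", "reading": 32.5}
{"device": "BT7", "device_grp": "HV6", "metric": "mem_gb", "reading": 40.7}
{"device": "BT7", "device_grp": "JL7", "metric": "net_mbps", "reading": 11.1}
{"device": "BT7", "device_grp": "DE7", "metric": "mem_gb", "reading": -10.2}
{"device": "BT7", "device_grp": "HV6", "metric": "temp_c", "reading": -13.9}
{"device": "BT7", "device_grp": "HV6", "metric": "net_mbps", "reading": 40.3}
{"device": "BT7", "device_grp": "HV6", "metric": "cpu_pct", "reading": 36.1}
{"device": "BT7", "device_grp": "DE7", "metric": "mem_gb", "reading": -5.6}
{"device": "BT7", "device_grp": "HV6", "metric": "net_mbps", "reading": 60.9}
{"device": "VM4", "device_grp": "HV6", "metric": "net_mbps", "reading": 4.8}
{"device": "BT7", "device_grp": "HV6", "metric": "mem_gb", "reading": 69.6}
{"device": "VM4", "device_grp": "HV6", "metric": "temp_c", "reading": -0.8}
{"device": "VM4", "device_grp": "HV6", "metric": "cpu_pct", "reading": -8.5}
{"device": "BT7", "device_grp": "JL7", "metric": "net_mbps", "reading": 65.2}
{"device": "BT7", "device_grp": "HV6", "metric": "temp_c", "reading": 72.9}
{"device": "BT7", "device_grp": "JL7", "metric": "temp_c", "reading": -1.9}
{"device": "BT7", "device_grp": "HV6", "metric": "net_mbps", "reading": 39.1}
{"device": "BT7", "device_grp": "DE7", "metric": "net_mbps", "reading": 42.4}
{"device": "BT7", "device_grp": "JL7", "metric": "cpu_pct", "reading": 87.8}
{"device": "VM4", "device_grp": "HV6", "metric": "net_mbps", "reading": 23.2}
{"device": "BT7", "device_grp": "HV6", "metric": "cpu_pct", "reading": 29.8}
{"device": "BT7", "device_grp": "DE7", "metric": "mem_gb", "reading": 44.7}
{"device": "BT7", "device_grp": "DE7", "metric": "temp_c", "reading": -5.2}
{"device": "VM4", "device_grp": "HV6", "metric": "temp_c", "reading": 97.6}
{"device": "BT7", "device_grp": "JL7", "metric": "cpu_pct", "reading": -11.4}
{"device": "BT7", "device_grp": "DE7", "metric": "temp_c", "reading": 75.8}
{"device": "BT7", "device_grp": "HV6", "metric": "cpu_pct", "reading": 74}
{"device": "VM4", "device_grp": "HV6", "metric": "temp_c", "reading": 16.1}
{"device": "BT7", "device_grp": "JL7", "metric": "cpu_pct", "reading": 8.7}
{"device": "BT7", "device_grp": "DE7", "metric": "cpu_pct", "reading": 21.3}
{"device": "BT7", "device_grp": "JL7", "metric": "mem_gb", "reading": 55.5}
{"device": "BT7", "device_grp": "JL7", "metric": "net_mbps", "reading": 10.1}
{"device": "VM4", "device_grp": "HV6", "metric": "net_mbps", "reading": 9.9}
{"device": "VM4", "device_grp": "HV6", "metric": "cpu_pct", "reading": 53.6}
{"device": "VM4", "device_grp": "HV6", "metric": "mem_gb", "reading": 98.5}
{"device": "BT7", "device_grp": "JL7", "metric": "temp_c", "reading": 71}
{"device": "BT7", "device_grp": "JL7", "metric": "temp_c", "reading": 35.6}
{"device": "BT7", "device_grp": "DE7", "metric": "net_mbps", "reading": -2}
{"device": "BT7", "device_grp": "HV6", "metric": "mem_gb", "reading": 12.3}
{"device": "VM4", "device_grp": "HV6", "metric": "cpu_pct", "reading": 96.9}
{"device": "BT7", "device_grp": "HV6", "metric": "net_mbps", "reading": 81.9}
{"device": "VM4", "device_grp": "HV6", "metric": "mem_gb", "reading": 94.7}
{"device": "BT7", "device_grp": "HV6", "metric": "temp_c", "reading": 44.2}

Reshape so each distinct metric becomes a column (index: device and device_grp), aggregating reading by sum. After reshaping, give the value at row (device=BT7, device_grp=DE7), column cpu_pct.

Rows with device=BT7, device_grp=DE7 and metric=cpu_pct: reading values are 89.9, 51, -17.9, 16.9, 21.3.
89.9 + 51 + -17.9 + 16.9 + 21.3 = 161.2.

161.2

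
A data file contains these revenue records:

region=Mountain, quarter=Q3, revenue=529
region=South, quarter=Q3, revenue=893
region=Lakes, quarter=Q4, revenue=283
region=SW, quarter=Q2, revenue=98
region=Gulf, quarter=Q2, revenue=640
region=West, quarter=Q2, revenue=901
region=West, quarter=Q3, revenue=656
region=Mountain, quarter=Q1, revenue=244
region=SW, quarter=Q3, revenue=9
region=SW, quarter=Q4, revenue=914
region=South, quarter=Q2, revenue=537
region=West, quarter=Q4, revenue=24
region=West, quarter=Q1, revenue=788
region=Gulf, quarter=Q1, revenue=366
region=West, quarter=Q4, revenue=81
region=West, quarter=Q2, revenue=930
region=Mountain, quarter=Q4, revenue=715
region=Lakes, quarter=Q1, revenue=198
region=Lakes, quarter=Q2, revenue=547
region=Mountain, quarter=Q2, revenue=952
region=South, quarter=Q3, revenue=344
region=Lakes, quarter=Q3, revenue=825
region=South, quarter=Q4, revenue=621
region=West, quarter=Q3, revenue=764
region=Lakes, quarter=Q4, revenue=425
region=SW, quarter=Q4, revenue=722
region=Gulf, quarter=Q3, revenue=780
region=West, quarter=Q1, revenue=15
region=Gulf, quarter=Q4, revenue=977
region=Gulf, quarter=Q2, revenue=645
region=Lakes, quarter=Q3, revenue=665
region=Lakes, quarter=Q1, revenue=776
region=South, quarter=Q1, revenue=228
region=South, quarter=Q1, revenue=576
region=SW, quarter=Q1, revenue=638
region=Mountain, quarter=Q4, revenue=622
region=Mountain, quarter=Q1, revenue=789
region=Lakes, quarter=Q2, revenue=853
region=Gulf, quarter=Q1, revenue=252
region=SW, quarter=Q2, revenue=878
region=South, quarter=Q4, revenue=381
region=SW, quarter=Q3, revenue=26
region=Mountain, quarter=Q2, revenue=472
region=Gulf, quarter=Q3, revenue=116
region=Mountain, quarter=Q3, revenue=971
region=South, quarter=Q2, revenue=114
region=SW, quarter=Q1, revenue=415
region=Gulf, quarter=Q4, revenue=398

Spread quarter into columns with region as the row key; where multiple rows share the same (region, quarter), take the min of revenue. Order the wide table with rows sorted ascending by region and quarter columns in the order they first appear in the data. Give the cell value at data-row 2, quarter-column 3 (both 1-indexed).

547

With rows sorted ascending by region, row 2 is region=Lakes. quarter columns in first-appearance order: Q3, Q4, Q2, Q1; column 3 is Q2.
Long rows with region=Lakes, quarter=Q2: min(547, 853) = 547.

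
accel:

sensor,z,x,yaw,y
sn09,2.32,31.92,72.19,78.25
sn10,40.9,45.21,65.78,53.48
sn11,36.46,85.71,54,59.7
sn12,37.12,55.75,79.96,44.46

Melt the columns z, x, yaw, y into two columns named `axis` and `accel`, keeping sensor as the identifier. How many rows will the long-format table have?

16

4 sensor values × 4 melted columns = 16 rows.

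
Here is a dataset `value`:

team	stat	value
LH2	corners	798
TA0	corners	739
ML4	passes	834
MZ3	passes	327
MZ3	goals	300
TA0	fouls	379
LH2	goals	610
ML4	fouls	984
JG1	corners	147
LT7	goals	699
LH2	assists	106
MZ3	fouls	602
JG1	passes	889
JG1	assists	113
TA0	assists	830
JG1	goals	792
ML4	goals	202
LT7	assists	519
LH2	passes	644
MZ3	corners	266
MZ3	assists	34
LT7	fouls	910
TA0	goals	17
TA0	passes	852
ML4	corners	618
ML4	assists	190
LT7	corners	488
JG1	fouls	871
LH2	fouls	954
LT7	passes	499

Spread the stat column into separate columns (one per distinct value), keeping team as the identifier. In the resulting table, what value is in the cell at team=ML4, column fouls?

984

Wide layout: rows indexed by team, columns are the 5 distinct stat values (corners, passes, goals, fouls, assists).
Cell (team=ML4, stat=fouls) draws from the long row where team=ML4 and stat=fouls, which has value=984.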